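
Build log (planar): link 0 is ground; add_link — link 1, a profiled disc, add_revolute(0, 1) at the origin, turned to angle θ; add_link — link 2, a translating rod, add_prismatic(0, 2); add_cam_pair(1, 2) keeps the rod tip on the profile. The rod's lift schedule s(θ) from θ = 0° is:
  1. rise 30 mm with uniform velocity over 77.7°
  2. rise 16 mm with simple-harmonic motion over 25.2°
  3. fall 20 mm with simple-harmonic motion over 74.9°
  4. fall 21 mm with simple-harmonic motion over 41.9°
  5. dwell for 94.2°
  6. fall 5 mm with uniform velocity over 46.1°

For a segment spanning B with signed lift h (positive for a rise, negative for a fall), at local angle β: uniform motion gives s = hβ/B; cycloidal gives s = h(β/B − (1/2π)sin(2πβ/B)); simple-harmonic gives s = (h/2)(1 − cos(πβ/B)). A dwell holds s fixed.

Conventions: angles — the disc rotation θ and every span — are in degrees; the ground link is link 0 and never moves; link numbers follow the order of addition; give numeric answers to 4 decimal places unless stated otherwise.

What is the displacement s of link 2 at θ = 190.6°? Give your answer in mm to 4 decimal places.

seg 1 [0°–77.7°] uniform, h=30: full span → s += 30 → s = 30.0000
seg 2 [77.7°–102.9°] simple-harmonic, h=16: full span → s += 16 → s = 46.0000
seg 3 [102.9°–177.8°] simple-harmonic, h=-20: full span → s += -20 → s = 26.0000
seg 4 [177.8°–219.7°] simple-harmonic, h=-21: θ=190.6° here. β=12.8, B=41.9. -21/2·(1 − cos(π·0.3055)) = -4.4757 → s = 21.5243

21.5243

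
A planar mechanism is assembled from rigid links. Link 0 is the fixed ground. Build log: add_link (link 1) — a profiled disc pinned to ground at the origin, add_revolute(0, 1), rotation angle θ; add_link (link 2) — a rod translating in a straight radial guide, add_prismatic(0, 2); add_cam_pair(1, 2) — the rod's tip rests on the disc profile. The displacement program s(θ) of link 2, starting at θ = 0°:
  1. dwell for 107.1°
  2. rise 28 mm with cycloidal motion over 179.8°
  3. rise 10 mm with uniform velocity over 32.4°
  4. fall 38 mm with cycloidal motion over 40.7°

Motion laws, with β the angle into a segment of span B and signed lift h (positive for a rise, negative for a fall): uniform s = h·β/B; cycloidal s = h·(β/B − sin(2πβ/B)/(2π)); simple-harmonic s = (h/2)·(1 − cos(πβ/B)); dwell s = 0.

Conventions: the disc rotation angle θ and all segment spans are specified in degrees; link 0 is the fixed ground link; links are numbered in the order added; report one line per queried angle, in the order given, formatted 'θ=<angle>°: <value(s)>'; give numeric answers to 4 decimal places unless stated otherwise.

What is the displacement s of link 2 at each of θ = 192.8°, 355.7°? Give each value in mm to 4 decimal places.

seg 1 [0°–107.1°] dwell: s stays 0.0000
seg 2 [107.1°–286.9°] cycloidal, h=28: θ=192.8° here. β=85.7, B=179.8. 28·(0.4766 − sin(2π·0.4766)/(2π)) = 12.6942 → s = 12.6942
seg 2 [107.1°–286.9°] cycloidal, h=28: full span → s += 28 → s = 28.0000
seg 3 [286.9°–319.3°] uniform, h=10: full span → s += 10 → s = 38.0000
seg 4 [319.3°–360°] cycloidal, h=-38: θ=355.7° here. β=36.4, B=40.7. -38·(0.8943 − sin(2π·0.8943)/(2π)) = -37.7116 → s = 0.2884

θ=192.8°: 12.6942
θ=355.7°: 0.2884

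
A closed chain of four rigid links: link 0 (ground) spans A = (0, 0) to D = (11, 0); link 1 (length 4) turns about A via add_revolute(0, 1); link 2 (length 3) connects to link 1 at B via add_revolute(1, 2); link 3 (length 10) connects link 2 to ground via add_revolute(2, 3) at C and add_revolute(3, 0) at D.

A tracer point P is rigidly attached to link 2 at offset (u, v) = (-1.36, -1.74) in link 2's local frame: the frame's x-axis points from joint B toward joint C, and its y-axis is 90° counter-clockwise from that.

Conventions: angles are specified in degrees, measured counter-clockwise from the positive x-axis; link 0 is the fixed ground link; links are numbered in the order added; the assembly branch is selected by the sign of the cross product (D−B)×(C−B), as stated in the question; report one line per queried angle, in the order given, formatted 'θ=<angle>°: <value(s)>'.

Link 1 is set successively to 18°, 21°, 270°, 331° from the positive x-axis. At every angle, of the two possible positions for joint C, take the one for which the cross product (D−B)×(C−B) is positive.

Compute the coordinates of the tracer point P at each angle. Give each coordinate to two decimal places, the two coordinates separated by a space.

A=(0,0), D=(11.00,0)
θ=18°: B = A + 4.00·(cos18°, sin18°) = (3.8042, 1.2361)
θ=18°: |BD| = 7.3012
θ=18°: circle(B,3.00) ∩ circle(D,10.00): a=-2.5813, h=1.5287
θ=18°:   candidates: C₊=(1.5190,3.1797) cross=11.161; C₋=(1.0014,0.1664) cross=-11.161
θ=18°:   branch + wants cross > 0 → take C=(1.5190,3.1797) (cross=11.161)
θ=18°: ex = (C−B)/|BC| = (-0.7617,0.6479); ey = (-0.6479,-0.7617)
θ=18°: P = B + -1.36·ex + -1.74·ey = (5.9675,1.6804)
θ=21°: B = A + 4.00·(cos21°, sin21°) = (3.7343, 1.4335)
θ=21°: |BD| = 7.4057
θ=21°: circle(B,3.00) ∩ circle(D,10.00): a=-2.4410, h=1.7440
θ=21°:   candidates: C₊=(1.6770,3.6169) cross=12.915; C₋=(1.0019,0.1950) cross=-12.915
θ=21°:   branch + wants cross > 0 → take C=(1.6770,3.6169) (cross=12.915)
θ=21°: ex = (C−B)/|BC| = (-0.6858,0.7278); ey = (-0.7278,-0.6858)
θ=21°: P = B + -1.36·ex + -1.74·ey = (5.9334,1.6369)
θ=270°: B = A + 4.00·(cos270°, sin270°) = (-0.0000, -4.0000)
θ=270°: |BD| = 11.7047
θ=270°: circle(B,3.00) ∩ circle(D,10.00): a=1.9650, h=2.2669
θ=270°:   candidates: C₊=(1.0720,-1.1981) cross=26.533; C₋=(2.6214,-5.4589) cross=-26.533
θ=270°:   branch + wants cross > 0 → take C=(1.0720,-1.1981) (cross=26.533)
θ=270°: ex = (C−B)/|BC| = (0.3573,0.9340); ey = (-0.9340,0.3573)
θ=270°: P = B + -1.36·ex + -1.74·ey = (1.1391,-5.8920)
θ=331°: B = A + 4.00·(cos331°, sin331°) = (3.4985, -1.9392)
θ=331°: |BD| = 7.7481
θ=331°: circle(B,3.00) ∩ circle(D,10.00): a=-1.9983, h=2.2376
θ=331°:   candidates: C₊=(1.0037,-0.2730) cross=17.337; C₋=(2.1238,-4.6057) cross=-17.337
θ=331°:   branch + wants cross > 0 → take C=(1.0037,-0.2730) (cross=17.337)
θ=331°: ex = (C−B)/|BC| = (-0.8316,0.5554); ey = (-0.5554,-0.8316)
θ=331°: P = B + -1.36·ex + -1.74·ey = (5.5958,-1.2476)

θ=18°: 5.97 1.68
θ=21°: 5.93 1.64
θ=270°: 1.14 -5.89
θ=331°: 5.60 -1.25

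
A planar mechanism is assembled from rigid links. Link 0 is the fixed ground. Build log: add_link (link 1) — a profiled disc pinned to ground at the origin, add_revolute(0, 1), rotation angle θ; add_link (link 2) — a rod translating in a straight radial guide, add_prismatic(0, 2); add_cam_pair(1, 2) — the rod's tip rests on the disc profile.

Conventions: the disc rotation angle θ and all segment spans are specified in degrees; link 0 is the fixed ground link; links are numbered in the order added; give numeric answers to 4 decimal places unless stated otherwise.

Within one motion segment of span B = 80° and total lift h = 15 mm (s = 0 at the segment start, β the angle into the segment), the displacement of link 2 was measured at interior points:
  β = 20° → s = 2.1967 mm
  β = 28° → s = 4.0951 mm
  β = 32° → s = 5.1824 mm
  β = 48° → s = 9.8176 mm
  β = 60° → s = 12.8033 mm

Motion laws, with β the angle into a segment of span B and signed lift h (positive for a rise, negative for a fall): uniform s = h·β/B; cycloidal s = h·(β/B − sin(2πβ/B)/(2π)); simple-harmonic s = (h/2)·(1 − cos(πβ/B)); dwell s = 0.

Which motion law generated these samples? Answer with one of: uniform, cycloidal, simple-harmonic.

candidates at β/B = r: uniform s = h·r (linear in β); cycloidal s = h·(r − sin(2πr)/(2π)); simple-harmonic s = (h/2)(1 − cos(πr))
β=20°: printed 2.1967 | uniform 3.7500, cycloidal 1.3627, simple-harmonic 2.1967
β=28°: printed 4.0951 | uniform 5.2500, cycloidal 3.3186, simple-harmonic 4.0951
β=32°: printed 5.1824 | uniform 6.0000, cycloidal 4.5968, simple-harmonic 5.1824
β=48°: printed 9.8176 | uniform 9.0000, cycloidal 10.4032, simple-harmonic 9.8176
β=60°: printed 12.8033 | uniform 11.2500, cycloidal 13.6373, simple-harmonic 12.8033
only one law matches every sample → simple-harmonic

simple-harmonic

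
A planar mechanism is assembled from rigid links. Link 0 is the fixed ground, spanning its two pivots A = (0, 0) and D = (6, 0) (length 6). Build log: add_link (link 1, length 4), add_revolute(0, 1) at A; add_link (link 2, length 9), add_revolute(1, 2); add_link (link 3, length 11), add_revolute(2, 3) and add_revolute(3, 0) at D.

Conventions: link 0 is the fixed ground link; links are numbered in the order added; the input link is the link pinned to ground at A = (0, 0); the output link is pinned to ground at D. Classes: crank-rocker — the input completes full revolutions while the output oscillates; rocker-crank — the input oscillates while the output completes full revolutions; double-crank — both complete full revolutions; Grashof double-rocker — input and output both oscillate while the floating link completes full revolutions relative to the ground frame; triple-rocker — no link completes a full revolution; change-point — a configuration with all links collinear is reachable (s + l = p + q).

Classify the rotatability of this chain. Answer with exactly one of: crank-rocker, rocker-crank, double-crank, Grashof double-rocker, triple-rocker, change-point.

lengths: ground=6, input=4, coupler=9, output=11
sorted: s=4 (shortest), l=11 (longest), p+q=15
s + l = 15 vs p + q = 15
s + l = p + q → change-point (collinear configuration reachable)

change-point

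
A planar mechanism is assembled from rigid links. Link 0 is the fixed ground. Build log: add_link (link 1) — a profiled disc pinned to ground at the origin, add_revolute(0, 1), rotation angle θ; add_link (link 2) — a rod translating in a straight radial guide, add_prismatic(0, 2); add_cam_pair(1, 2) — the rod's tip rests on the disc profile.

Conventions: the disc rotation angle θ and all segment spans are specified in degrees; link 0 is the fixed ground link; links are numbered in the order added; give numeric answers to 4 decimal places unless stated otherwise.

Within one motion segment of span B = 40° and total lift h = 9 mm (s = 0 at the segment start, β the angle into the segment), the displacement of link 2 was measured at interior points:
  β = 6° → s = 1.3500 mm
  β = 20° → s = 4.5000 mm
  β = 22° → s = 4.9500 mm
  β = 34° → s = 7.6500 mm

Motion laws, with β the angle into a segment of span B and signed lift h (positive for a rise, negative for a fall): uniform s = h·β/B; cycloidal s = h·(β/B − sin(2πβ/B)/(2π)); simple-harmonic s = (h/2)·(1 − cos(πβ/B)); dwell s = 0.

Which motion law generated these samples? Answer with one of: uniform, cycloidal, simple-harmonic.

candidates at β/B = r: uniform s = h·r (linear in β); cycloidal s = h·(r − sin(2πr)/(2π)); simple-harmonic s = (h/2)(1 − cos(πr))
β=6°: printed 1.3500 | uniform 1.3500, cycloidal 0.1912, simple-harmonic 0.4905
β=20°: printed 4.5000 | uniform 4.5000, cycloidal 4.5000, simple-harmonic 4.5000
β=22°: printed 4.9500 | uniform 4.9500, cycloidal 5.3926, simple-harmonic 5.2040
β=34°: printed 7.6500 | uniform 7.6500, cycloidal 8.8088, simple-harmonic 8.5095
only one law matches every sample → uniform

uniform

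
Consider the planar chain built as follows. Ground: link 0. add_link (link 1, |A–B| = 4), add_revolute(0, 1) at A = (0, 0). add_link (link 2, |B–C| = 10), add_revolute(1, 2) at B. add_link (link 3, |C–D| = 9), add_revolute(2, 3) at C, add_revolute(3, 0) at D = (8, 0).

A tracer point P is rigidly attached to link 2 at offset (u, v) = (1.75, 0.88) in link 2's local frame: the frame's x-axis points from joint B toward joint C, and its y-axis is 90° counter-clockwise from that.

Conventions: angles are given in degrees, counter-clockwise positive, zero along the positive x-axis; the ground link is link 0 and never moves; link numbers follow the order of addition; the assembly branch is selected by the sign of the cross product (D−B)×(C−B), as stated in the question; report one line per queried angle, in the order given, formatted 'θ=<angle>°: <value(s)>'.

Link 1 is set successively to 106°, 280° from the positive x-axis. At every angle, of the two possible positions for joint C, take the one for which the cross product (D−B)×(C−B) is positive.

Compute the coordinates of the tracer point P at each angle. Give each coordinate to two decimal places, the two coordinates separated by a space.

A=(0,0), D=(8.00,0)
θ=106°: B = A + 4.00·(cos106°, sin106°) = (-1.1025, 3.8450)
θ=106°: |BD| = 9.8813
θ=106°: circle(B,10.00) ∩ circle(D,9.00): a=5.9021, h=8.0725
θ=106°:   candidates: C₊=(7.4756,8.9847) cross=79.767; C₋=(1.1932,-5.8879) cross=-79.767
θ=106°:   branch + wants cross > 0 → take C=(7.4756,8.9847) (cross=79.767)
θ=106°: ex = (C−B)/|BC| = (0.8578,0.5140); ey = (-0.5140,0.8578)
θ=106°: P = B + 1.75·ex + 0.88·ey = (-0.0537,5.4994)
θ=280°: B = A + 4.00·(cos280°, sin280°) = (0.6946, -3.9392)
θ=280°: |BD| = 8.2998
θ=280°: circle(B,10.00) ∩ circle(D,9.00): a=5.2945, h=8.4834
θ=280°:   candidates: C₊=(1.3284,6.0407) cross=70.411; C₋=(9.3812,-8.8934) cross=-70.411
θ=280°:   branch + wants cross > 0 → take C=(1.3284,6.0407) (cross=70.411)
θ=280°: ex = (C−B)/|BC| = (0.0634,0.9980); ey = (-0.9980,0.0634)
θ=280°: P = B + 1.75·ex + 0.88·ey = (-0.0727,-2.1370)

θ=106°: -0.05 5.50
θ=280°: -0.07 -2.14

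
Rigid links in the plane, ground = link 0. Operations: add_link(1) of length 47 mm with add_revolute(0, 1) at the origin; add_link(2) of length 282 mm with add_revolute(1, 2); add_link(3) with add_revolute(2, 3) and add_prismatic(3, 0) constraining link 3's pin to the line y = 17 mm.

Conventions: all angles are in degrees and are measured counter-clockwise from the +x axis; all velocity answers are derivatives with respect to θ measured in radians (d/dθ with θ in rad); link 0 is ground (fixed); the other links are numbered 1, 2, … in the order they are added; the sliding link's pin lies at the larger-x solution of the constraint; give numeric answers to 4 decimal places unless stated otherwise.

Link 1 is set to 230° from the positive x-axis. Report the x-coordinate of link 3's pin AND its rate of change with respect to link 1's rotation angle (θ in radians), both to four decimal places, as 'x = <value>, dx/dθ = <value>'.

geometry: r = 47 mm, L = 282 mm, e = 17 mm
crank pin P = (r cos θ, r sin θ) = (-30.211018, -36.004089)
h = r sin θ − e = -36.004089 − 17 = -53.004089
x = r cos θ + √(L² − h²) = -30.211018 + 276.973946 = 246.762928
dx/dθ = −r sin θ − h·r cos θ/√(L² − h²) (θ in radians; h = -53.004089) = 30.222652

x = 246.7629, dx/dθ = 30.2227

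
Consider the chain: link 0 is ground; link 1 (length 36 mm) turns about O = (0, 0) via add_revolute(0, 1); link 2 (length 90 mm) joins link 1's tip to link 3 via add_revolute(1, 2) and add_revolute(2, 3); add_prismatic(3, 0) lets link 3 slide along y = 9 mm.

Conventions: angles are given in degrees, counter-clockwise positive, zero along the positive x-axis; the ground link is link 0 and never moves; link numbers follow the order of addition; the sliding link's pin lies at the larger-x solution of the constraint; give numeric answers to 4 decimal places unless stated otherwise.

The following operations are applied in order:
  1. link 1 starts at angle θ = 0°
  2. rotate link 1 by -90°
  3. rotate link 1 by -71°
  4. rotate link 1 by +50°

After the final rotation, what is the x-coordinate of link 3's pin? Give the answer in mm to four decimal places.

geometry: r = 36 mm, L = 90 mm, e = 9 mm; θ starts at 0°
rotate link 1 by -90°: θ ← 0° -90° = -90°
rotate link 1 by -71°: θ ← -90° -71° = -161°
rotate link 1 by +50°: θ ← -161° +50° = -111°
crank pin P = (r cos θ, r sin θ) = (-12.901246, -33.608895)
h = r sin θ − e = -33.608895 − 9 = -42.608895
x = r cos θ + √(L² − h²) = -12.901246 + 79.274725 = 66.373479

66.3735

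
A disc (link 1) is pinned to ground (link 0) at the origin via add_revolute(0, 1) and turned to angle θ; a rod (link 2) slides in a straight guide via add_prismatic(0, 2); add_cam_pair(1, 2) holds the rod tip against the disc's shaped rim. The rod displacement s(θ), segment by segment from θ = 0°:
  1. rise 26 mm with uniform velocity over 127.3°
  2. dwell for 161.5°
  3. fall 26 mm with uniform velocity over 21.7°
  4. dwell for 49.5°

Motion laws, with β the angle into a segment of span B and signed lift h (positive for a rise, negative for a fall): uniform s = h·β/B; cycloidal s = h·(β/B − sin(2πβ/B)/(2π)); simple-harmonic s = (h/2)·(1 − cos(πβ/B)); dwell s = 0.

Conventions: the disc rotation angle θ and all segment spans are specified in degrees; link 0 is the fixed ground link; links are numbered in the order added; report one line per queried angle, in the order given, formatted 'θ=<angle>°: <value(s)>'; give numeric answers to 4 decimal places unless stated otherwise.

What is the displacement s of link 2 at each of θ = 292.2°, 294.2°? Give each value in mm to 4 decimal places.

segment 1 (0° to 127.3°, uniform, h = 26) is passed completely: s = 0.0000 + (26) = 26.0000
segment 2 (127.3° to 288.8°, dwell): s unchanged at 26.0000
θ = 292.2° falls in segment 3 (288.8° to 310.5°, uniform, h = -26): β = 292.2 − 288.8 = 3.4°, B = 21.7°; Δs = -26·3.4/21.7 = -4.0737; s = 26.0000 − 4.0737 = 21.9263
θ = 294.2° falls in segment 3 (288.8° to 310.5°, uniform, h = -26): β = 294.2 − 288.8 = 5.4°, B = 21.7°; Δs = -26·5.4/21.7 = -6.4700; s = 26.0000 − 6.4700 = 19.5300

θ=292.2°: 21.9263
θ=294.2°: 19.5300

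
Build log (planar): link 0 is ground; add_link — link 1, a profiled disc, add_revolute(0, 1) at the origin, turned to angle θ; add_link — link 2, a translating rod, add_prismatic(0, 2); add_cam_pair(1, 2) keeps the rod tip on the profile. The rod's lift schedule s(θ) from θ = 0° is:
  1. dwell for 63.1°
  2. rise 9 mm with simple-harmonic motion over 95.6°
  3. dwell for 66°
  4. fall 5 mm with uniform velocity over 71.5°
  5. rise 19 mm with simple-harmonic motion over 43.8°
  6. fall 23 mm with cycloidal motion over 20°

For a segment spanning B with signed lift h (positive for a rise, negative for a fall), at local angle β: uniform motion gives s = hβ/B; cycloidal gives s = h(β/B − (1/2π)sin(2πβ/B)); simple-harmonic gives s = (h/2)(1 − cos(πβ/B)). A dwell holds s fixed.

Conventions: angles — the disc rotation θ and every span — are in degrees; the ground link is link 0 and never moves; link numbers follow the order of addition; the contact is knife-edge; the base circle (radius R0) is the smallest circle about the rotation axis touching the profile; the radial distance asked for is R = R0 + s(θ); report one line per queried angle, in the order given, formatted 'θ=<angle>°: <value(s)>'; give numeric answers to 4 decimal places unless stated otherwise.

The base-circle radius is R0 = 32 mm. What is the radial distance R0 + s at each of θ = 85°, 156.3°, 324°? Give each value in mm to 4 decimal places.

seg 1 [0°–63.1°] dwell: s stays 0.0000
seg 2 [63.1°–158.7°] simple-harmonic, h=9: θ=85° here. β=21.9, B=95.6. 9/2·(1 − cos(π·0.2291)) = 1.1159 → s = 1.1159
seg 2 [63.1°–158.7°] simple-harmonic, h=9: θ=156.3° here. β=93.2, B=95.6. 9/2·(1 − cos(π·0.9749)) = 8.9860 → s = 8.9860
seg 2 [63.1°–158.7°] simple-harmonic, h=9: full span → s += 9 → s = 9.0000
seg 3 [158.7°–224.7°] dwell: s stays 9.0000
seg 4 [224.7°–296.2°] uniform, h=-5: full span → s += -5 → s = 4.0000
seg 5 [296.2°–340°] simple-harmonic, h=19: θ=324° here. β=27.8, B=43.8. 19/2·(1 − cos(π·0.6347)) = 13.4013 → s = 17.4013
θ=85°: R = R0 + s = 32 + 1.1159 = 33.1159
θ=156.3°: R = R0 + s = 32 + 8.9860 = 40.9860
θ=324°: R = R0 + s = 32 + 17.4013 = 49.4013

θ=85°: 33.1159
θ=156.3°: 40.9860
θ=324°: 49.4013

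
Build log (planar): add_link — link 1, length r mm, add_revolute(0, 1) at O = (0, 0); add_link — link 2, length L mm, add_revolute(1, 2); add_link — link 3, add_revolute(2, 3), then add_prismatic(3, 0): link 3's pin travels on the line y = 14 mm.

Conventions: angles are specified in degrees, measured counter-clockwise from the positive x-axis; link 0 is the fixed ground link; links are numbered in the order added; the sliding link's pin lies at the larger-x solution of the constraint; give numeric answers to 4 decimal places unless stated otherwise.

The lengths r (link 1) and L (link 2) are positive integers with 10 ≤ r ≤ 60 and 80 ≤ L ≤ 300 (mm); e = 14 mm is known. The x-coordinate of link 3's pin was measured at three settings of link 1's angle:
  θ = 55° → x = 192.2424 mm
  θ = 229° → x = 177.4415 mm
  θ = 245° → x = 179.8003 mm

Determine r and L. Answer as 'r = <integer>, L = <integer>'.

constraint per measurement: (x − r cos θ)² + (r sin θ − e)² = L²
subtracting the θ₁ and θ₂ equations cancels the r² and L² terms:
r = (x₁² − x₂²) / (2[(x₁cos θ₁ + e sin θ₁) − (x₂cos θ₂ + e sin θ₂)]) = 11.0000 → r = 11
L² = (x₁ − r cos θ₁)² + (r sin θ₁ − e)² = 34595.9959 → L = 186.0000 → L = 186
check at θ₃=245°: x = 179.8003 (printed 179.8003) ✓

r = 11, L = 186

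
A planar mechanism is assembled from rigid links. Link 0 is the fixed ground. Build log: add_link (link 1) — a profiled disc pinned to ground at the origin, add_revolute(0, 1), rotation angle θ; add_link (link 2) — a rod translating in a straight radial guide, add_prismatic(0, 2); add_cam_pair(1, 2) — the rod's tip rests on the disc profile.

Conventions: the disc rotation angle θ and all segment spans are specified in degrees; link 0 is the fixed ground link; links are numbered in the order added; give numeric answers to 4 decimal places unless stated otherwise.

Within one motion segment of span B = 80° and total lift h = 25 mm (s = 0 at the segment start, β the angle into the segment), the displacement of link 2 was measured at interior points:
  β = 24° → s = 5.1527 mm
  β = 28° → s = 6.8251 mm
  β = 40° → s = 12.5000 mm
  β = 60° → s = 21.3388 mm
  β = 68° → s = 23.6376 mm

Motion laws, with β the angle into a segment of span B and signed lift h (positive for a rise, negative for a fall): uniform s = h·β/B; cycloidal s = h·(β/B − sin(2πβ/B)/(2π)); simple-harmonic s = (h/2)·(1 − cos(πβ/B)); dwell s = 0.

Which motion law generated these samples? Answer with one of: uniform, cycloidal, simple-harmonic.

candidates at β/B = r: uniform s = h·r (linear in β); cycloidal s = h·(r − sin(2πr)/(2π)); simple-harmonic s = (h/2)(1 − cos(πr))
β=24°: printed 5.1527 | uniform 7.5000, cycloidal 3.7159, simple-harmonic 5.1527
β=28°: printed 6.8251 | uniform 8.7500, cycloidal 5.5310, simple-harmonic 6.8251
β=40°: printed 12.5000 | uniform 12.5000, cycloidal 12.5000, simple-harmonic 12.5000
β=60°: printed 21.3388 | uniform 18.7500, cycloidal 22.7289, simple-harmonic 21.3388
β=68°: printed 23.6376 | uniform 21.2500, cycloidal 24.4690, simple-harmonic 23.6376
only one law matches every sample → simple-harmonic

simple-harmonic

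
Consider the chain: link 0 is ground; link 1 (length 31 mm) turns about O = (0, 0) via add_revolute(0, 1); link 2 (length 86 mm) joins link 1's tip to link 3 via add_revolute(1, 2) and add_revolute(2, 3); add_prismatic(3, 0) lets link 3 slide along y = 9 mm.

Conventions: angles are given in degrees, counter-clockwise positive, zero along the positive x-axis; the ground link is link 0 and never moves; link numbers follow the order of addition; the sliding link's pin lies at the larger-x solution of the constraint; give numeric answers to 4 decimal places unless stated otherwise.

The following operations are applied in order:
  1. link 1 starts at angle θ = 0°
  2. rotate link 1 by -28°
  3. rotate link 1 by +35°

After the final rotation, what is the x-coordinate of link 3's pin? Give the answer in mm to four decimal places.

geometry: r = 31 mm, L = 86 mm, e = 9 mm; θ starts at 0°
rotate link 1 by -28°: θ ← 0° -28° = -28°
rotate link 1 by +35°: θ ← -28° +35° = 7°
crank pin P = (r cos θ, r sin θ) = (30.768931, 3.777950)
h = r sin θ − e = 3.777950 − 9 = -5.222050
x = r cos θ + √(L² − h²) = 30.768931 + 85.841308 = 116.610239

116.6102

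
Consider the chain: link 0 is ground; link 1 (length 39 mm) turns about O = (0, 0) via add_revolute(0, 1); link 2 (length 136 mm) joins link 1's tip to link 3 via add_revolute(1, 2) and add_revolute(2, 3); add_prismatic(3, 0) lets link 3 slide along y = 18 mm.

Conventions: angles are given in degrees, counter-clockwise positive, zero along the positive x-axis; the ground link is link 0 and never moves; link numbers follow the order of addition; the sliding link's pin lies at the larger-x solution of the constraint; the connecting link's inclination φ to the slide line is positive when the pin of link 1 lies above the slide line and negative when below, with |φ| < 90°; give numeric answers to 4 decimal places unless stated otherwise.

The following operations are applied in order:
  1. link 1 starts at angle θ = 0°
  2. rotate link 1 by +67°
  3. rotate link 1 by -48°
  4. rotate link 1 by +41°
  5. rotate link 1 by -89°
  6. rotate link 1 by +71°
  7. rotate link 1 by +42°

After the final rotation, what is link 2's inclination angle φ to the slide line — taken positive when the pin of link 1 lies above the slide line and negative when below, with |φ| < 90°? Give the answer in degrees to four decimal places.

geometry: r = 39 mm, L = 136 mm, e = 18 mm; θ starts at 0°
rotate link 1 by +67°: θ ← 0° +67° = 67°
rotate link 1 by -48°: θ ← 67° -48° = 19°
rotate link 1 by +41°: θ ← 19° +41° = 60°
rotate link 1 by -89°: θ ← 60° -89° = -29°
rotate link 1 by +71°: θ ← -29° +71° = 42°
rotate link 1 by +42°: θ ← 42° +42° = 84°
h = r sin θ − e = 38.786354 − 18 = 20.786354
sin φ = h / L = 20.786354 / 136 = 0.15284084
φ = arcsin(0.15284084) = 8.791593°

8.7916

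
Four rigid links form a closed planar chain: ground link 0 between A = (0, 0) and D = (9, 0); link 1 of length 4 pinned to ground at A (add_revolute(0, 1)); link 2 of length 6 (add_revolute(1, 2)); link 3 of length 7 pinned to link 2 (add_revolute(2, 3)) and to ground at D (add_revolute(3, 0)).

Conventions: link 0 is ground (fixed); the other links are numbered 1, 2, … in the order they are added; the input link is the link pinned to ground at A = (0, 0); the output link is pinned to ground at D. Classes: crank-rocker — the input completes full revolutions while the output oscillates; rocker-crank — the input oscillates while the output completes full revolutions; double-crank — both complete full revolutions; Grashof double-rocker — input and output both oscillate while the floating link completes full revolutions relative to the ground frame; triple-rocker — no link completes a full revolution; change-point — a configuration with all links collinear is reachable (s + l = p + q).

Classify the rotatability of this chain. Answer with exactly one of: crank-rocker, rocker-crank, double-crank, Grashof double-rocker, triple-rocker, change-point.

lengths: ground=9, input=4, coupler=6, output=7
sorted: s=4 (shortest), l=9 (longest), p+q=13
s + l = 13 vs p + q = 13
s + l = p + q → change-point (collinear configuration reachable)

change-point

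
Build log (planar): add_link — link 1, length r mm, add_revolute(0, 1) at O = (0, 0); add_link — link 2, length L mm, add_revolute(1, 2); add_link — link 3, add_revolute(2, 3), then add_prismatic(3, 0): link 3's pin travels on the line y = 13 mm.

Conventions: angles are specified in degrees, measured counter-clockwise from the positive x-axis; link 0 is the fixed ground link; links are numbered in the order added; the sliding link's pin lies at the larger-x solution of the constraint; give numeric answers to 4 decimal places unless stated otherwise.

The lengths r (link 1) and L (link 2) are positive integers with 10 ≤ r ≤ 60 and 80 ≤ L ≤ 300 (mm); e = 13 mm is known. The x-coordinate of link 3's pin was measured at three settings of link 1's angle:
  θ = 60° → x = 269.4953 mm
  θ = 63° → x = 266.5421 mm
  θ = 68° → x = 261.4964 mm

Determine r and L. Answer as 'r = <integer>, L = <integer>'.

constraint per measurement: (x − r cos θ)² + (r sin θ − e)² = L²
subtracting the θ₁ and θ₂ equations cancels the r² and L² terms:
r = (x₁² − x₂²) / (2[(x₁cos θ₁ + e sin θ₁) − (x₂cos θ₂ + e sin θ₂)]) = 59.0007 → r = 59
L² = (x₁ − r cos θ₁)² + (r sin θ₁ − e)² = 59049.0111 → L = 243.0000 → L = 243
check at θ₃=68°: x = 261.4964 (printed 261.4964) ✓

r = 59, L = 243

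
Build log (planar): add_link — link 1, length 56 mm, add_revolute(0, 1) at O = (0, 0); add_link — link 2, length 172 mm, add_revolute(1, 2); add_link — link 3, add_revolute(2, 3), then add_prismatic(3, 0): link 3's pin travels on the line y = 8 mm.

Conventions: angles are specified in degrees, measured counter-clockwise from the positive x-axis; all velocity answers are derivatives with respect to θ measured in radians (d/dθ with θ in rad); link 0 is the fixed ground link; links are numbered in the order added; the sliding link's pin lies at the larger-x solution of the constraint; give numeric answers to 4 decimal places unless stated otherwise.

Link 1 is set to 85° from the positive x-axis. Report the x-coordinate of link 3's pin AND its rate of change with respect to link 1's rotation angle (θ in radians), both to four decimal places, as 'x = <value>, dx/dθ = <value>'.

geometry: r = 56 mm, L = 172 mm, e = 8 mm
crank pin P = (r cos θ, r sin θ) = (4.880722, 55.786903)
h = r sin θ − e = 55.786903 − 8 = 47.786903
x = r cos θ + √(L² − h²) = 4.880722 + 165.228363 = 170.109084
dx/dθ = −r sin θ − h·r cos θ/√(L² − h²) (θ in radians; h = 47.786903) = -57.198492

x = 170.1091, dx/dθ = -57.1985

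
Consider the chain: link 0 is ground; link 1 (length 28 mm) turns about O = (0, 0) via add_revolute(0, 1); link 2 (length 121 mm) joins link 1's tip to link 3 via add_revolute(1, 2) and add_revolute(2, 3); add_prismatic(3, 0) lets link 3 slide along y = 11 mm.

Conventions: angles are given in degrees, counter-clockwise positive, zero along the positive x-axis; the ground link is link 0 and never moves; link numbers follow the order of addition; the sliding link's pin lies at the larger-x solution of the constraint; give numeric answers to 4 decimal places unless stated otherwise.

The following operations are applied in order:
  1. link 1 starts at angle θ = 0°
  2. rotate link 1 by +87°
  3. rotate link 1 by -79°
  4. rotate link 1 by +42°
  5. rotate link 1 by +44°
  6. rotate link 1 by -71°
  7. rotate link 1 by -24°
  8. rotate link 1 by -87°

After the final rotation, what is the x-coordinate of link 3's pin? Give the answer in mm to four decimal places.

geometry: r = 28 mm, L = 121 mm, e = 11 mm; θ starts at 0°
rotate link 1 by +87°: θ ← 0° +87° = 87°
rotate link 1 by -79°: θ ← 87° -79° = 8°
rotate link 1 by +42°: θ ← 8° +42° = 50°
rotate link 1 by +44°: θ ← 50° +44° = 94°
rotate link 1 by -71°: θ ← 94° -71° = 23°
rotate link 1 by -24°: θ ← 23° -24° = -1°
rotate link 1 by -87°: θ ← -1° -87° = -88°
crank pin P = (r cos θ, r sin θ) = (0.977186, -27.982943)
h = r sin θ − e = -27.982943 − 11 = -38.982943
x = r cos θ + √(L² − h²) = 0.977186 + 114.548375 = 115.525561

115.5256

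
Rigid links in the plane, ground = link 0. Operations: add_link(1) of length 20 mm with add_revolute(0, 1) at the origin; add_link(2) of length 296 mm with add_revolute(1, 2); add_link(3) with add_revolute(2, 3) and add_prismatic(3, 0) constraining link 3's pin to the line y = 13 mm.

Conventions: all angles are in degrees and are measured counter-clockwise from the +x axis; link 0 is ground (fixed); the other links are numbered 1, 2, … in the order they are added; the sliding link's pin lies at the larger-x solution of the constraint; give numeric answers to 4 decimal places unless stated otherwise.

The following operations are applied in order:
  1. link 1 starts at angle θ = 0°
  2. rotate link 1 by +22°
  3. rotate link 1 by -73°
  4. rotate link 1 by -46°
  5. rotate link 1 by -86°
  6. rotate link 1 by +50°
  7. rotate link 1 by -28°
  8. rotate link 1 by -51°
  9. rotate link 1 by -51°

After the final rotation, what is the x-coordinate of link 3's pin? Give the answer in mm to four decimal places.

geometry: r = 20 mm, L = 296 mm, e = 13 mm; θ starts at 0°
rotate link 1 by +22°: θ ← 0° +22° = 22°
rotate link 1 by -73°: θ ← 22° -73° = -51°
rotate link 1 by -46°: θ ← -51° -46° = -97°
rotate link 1 by -86°: θ ← -97° -86° = -183°
rotate link 1 by +50°: θ ← -183° +50° = -133°
rotate link 1 by -28°: θ ← -133° -28° = -161°
rotate link 1 by -51°: θ ← -161° -51° = -212°
rotate link 1 by -51°: θ ← -212° -51° = -263°
crank pin P = (r cos θ, r sin θ) = (-2.437387, 19.850923)
h = r sin θ − e = 19.850923 − 13 = 6.850923
x = r cos θ + √(L² − h²) = -2.437387 + 295.920707 = 293.483320

293.4833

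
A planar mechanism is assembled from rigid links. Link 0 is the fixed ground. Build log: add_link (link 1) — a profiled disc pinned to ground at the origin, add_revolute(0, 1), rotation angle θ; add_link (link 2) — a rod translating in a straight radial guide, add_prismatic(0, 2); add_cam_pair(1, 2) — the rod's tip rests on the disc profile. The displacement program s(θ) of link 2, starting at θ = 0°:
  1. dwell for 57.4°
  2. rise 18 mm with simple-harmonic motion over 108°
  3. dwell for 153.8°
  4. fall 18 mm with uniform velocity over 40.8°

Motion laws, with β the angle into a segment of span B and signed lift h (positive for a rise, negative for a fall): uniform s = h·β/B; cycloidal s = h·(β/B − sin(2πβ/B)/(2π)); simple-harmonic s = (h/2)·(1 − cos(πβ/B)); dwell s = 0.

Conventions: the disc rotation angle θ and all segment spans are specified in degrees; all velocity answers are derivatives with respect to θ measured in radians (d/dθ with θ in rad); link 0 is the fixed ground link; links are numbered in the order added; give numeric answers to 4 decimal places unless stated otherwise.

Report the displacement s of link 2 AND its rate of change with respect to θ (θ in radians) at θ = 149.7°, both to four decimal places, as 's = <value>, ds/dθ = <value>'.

seg 1 [0°–57.4°] dwell: s stays 0.0000
seg 2 [57.4°–165.4°] simple-harmonic, h=18: θ=149.7° here. β=92.3, B=108. 18/2·(1 − cos(π·0.8546)) = 17.0776 → s = 17.0776
velocity in seg [57.4°–165.4°] (simple-harmonic), θ in radians: β = 92.3° = 1.6109 rad, B = 108° = 1.8850 rad; ds/dθ = (πh/(2B)) sin(πβ/B) = (π·18/(2·1.8850)) sin(π·0.8546) = 6.614757 mm/rad

s = 17.0776, ds/dθ = 6.6148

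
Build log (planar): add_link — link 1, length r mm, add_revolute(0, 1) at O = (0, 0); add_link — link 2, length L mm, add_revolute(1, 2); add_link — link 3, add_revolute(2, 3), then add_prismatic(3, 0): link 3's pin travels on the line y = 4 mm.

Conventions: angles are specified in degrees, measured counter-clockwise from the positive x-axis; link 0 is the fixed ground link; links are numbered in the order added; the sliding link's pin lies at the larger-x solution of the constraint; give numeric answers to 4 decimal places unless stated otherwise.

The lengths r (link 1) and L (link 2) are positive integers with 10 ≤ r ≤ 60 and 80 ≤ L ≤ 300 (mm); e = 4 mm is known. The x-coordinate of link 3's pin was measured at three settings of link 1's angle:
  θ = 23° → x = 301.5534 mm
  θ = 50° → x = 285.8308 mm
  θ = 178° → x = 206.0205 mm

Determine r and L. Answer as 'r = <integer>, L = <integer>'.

constraint per measurement: (x − r cos θ)² + (r sin θ − e)² = L²
subtracting the θ₁ and θ₂ equations cancels the r² and L² terms:
r = (x₁² − x₂²) / (2[(x₁cos θ₁ + e sin θ₁) − (x₂cos θ₂ + e sin θ₂)]) = 50.0002 → r = 50
L² = (x₁ − r cos θ₁)² + (r sin θ₁ − e)² = 65536.0238 → L = 256.0000 → L = 256
check at θ₃=178°: x = 206.0205 (printed 206.0205) ✓

r = 50, L = 256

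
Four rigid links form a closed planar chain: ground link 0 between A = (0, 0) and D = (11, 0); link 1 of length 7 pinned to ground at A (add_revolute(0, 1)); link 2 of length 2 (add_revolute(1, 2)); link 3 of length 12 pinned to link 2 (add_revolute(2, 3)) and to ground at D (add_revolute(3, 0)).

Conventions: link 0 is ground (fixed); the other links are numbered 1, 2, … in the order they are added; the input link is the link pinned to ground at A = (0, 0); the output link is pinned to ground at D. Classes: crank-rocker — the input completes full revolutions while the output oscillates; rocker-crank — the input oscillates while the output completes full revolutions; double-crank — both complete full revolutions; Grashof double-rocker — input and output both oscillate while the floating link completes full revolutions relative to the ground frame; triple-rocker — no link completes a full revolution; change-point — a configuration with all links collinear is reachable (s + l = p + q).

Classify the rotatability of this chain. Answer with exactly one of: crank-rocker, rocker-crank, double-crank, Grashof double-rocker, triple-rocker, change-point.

lengths: ground=11, input=7, coupler=2, output=12
sorted: s=2 (shortest), l=12 (longest), p+q=18
s + l = 14 vs p + q = 18
s + l < p + q (Grashof) with shortest = coupler link → Grashof double-rocker

Grashof double-rocker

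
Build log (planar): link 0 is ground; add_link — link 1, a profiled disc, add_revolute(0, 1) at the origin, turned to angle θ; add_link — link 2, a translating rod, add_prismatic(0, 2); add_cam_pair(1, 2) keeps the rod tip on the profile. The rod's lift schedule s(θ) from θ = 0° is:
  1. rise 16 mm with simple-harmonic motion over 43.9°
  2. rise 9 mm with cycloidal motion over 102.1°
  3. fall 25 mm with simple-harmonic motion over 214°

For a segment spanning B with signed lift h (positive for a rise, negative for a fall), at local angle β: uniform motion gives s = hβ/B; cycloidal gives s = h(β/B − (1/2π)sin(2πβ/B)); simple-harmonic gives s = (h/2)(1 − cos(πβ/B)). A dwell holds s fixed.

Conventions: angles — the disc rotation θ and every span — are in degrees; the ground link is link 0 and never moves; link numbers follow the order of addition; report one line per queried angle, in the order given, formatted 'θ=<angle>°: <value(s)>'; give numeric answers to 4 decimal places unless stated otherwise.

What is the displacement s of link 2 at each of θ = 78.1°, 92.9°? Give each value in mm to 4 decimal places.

seg 1 [0°–43.9°] simple-harmonic, h=16: full span → s += 16 → s = 16.0000
seg 2 [43.9°–146°] cycloidal, h=9: θ=78.1° here. β=34.2, B=102.1. 9·(0.3350 − sin(2π·0.3350)/(2π)) = 1.7816 → s = 17.7816
seg 2 [43.9°–146°] cycloidal, h=9: θ=92.9° here. β=49, B=102.1. 9·(0.4799 − sin(2π·0.4799)/(2π)) = 4.1391 → s = 20.1391

θ=78.1°: 17.7816
θ=92.9°: 20.1391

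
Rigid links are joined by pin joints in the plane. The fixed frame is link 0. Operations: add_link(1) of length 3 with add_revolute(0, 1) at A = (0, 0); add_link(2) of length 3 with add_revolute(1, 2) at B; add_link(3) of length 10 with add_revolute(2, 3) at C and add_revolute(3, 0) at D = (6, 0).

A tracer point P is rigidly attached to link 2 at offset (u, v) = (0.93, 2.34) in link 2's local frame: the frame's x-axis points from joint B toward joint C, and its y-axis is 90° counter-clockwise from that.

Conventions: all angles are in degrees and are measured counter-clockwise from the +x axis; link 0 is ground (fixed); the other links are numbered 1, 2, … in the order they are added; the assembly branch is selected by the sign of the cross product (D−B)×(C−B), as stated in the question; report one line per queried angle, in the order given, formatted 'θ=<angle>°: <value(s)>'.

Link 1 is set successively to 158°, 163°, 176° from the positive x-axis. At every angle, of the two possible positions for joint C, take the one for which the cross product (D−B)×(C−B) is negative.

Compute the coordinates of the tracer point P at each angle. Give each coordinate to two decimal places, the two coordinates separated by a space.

A=(0,0), D=(6.00,0)
θ=158°: B = A + 3.00·(cos158°, sin158°) = (-2.7816, 1.1238)
θ=158°: |BD| = 8.8532
θ=158°: circle(B,3.00) ∩ circle(D,10.00): a=-0.7128, h=2.9141
θ=158°:   candidates: C₊=(-3.1187,4.1048) cross=25.799; C₋=(-3.8585,-1.6762) cross=-25.799
θ=158°:   branch - wants cross < 0 → take C=(-3.8585,-1.6762) (cross=-25.799)
θ=158°: ex = (C−B)/|BC| = (-0.3590,-0.9333); ey = (0.9333,-0.3590)
θ=158°: P = B + 0.93·ex + 2.34·ey = (-0.9314,-0.5842)
θ=163°: B = A + 3.00·(cos163°, sin163°) = (-2.8689, 0.8771)
θ=163°: |BD| = 8.9122
θ=163°: circle(B,3.00) ∩ circle(D,10.00): a=-0.6493, h=2.9289
θ=163°:   candidates: C₊=(-3.2268,3.8557) cross=26.103; C₋=(-3.8033,-1.9737) cross=-26.103
θ=163°:   branch - wants cross < 0 → take C=(-3.8033,-1.9737) (cross=-26.103)
θ=163°: ex = (C−B)/|BC| = (-0.3115,-0.9503); ey = (0.9503,-0.3115)
θ=163°: P = B + 0.93·ex + 2.34·ey = (-0.9350,-0.7354)
θ=176°: B = A + 3.00·(cos176°, sin176°) = (-2.9927, 0.2093)
θ=176°: |BD| = 8.9951
θ=176°: circle(B,3.00) ∩ circle(D,10.00): a=-0.5607, h=2.9471
θ=176°:   candidates: C₊=(-3.4847,3.1686) cross=26.510; C₋=(-3.6218,-2.7240) cross=-26.510
θ=176°:   branch - wants cross < 0 → take C=(-3.6218,-2.7240) (cross=-26.510)
θ=176°: ex = (C−B)/|BC| = (-0.2097,-0.9778); ey = (0.9778,-0.2097)
θ=176°: P = B + 0.93·ex + 2.34·ey = (-0.8998,-1.1908)

θ=158°: -0.93 -0.58
θ=163°: -0.93 -0.74
θ=176°: -0.90 -1.19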